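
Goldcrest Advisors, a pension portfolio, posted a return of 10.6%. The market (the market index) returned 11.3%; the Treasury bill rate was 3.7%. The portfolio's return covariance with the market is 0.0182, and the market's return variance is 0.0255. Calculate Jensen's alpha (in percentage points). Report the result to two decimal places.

β = Cov / Var = 0.0182 / 0.0255 = 0.7137
E[R] = Rf + β(Rm − Rf) = 3.7% + 0.7137 × (11.3% − 3.7%) = 9.1241%
α = Rp − E[R] = 10.6% − 9.1241% = 1.4759

1.48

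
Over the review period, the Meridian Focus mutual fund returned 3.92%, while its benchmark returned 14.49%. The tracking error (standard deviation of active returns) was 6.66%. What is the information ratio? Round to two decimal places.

IR = (Rp − Rb) / TE = (3.92% − 14.49%) / 6.66% = -10.57% / 6.66% = -1.5871

-1.59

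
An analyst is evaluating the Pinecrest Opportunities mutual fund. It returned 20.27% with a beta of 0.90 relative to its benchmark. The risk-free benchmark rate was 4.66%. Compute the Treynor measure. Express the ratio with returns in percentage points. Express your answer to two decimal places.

17.34

Treynor = (Rp − Rf) / β = (20.27% − 4.66%) / 0.90 = 15.61 / 0.90 = 17.3444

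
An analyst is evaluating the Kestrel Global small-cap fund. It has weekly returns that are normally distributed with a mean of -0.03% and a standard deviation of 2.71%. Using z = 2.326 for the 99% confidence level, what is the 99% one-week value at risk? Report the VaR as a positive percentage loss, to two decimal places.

VaR (as % loss) = −(μ − z·σ) = −(-0.03% − 2.326 × 2.71%) = −(-6.33346%) = 6.33346%

6.33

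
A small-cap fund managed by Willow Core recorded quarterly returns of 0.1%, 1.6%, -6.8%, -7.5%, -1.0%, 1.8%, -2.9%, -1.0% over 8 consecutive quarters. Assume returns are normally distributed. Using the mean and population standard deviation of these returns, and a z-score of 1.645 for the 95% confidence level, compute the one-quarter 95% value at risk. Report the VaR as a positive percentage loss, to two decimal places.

Mean return μ = -15.70 / 8 = -1.9625%
Σ(r − μ)² = (0.1 − (-1.9625))² + (1.6 − (-1.9625))² + … = 87.8988
population σ = √(87.8988 / 8) = √10.9874 = 3.3147%
VaR = −(μ − z·σ) = −(-1.9625 − 1.645 × 3.3147) = −(-7.4152) = 7.4152%

7.42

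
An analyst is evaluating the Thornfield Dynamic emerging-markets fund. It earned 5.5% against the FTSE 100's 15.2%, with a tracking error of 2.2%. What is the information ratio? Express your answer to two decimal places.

IR = (Rp − Rb) / TE = (5.5% − 15.2%) / 2.2% = -9.70% / 2.2% = -4.4091

-4.41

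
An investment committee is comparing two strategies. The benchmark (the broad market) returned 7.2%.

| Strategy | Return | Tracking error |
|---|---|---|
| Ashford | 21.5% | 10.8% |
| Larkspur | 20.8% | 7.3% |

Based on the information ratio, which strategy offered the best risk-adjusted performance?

Ashford: IR = (21.5% − 7.2%) / 10.8% = 1.324
Larkspur: IR = (20.8% − 7.2%) / 7.3% = 1.863
Highest: Larkspur (1.863).

Larkspur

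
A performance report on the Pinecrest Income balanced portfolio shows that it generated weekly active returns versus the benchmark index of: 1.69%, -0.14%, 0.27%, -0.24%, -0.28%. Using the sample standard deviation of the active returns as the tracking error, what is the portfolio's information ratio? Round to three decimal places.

r̄ = (1.69 − 0.14 + 0.27 − 0.24 − 0.28) / 5 = 1.300 / 5 = 0.2600%
Σ(r − r̄)² = (1.69 − 0.2600)² + (-0.14 − 0.2600)² + (0.27 − 0.2600)² + … = 2.7466
σ = √[2.7466 / 4] = 0.8286%
IR = r̄ / tracking error = 0.2600 / 0.8286 = 0.3138

0.314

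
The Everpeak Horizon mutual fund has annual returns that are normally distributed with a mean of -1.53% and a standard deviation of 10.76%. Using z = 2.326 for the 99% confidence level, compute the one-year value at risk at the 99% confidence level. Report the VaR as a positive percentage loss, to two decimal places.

VaR (as % loss) = −(μ − z·σ) = −(-1.53% − 2.326 × 10.76%) = −(-26.55776%) = 26.55776%

26.56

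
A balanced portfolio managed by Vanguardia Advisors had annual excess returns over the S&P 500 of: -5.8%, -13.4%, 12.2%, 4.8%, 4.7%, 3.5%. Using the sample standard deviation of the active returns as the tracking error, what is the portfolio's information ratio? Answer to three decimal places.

Mean return r̄ = 6.00 / 6 = 1.0000%
Sample std dev = √[413.4200 / 5] = 9.0931%
IR = r̄ / tracking error = 1.0000 / 9.0931 = 0.1100

0.110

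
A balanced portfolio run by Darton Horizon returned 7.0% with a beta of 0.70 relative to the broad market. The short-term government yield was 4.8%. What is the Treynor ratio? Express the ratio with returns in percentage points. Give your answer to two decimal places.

3.14

Treynor = (Rp − Rf) / β = (7.0% − 4.8%) / 0.70 = 2.20 / 0.70 = 3.1429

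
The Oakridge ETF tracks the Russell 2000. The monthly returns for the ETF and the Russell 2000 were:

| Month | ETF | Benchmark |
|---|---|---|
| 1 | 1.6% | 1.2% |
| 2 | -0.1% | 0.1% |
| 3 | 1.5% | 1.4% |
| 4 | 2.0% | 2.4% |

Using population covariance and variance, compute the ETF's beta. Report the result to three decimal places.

0.913

r̄p = 1.2500%,  r̄m = 1.2750%
Cov = Σ(rp − r̄p)(rm − r̄m) / 4 = 0.6088
Var(rm) = Σ(rm − r̄m)² / 4 = 0.6669
β = Cov / Var = 0.6088 / 0.6669 = 0.9129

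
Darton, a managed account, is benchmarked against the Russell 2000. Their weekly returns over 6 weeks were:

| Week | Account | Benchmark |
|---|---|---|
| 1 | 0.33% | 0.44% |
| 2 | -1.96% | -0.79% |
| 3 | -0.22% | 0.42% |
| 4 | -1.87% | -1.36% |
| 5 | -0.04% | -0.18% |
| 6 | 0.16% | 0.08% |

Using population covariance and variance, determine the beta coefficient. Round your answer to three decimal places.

r̄p = -0.6000%,  r̄m = -0.2317%
Cov = Σ(rp − r̄p)(rm − r̄m) / 6 = 0.5551
Var(rm) = Σ(rm − r̄m)² / 6 = 0.4267
β = Cov / Var = 0.5551 / 0.4267 = 1.3009

1.301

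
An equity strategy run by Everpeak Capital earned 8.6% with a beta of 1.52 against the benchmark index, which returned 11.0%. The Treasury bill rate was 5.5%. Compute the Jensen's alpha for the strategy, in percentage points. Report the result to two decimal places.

-5.26

CAPM expected return = Rf + β(Rm − Rf) = 5.5% + 1.52 × (11.0% − 5.5%) = 5.5 + 1.52 × 5.50 = 13.8600%
Jensen's α = Rp − E[R] = 8.6% − 13.8600% = -5.2600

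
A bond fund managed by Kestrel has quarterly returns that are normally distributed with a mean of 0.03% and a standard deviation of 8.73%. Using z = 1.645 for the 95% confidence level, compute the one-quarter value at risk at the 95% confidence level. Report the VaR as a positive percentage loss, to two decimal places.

VaR (as % loss) = −(μ − z·σ) = −(0.03% − 1.645 × 8.73%) = −(-14.33085%) = 14.33085%

14.33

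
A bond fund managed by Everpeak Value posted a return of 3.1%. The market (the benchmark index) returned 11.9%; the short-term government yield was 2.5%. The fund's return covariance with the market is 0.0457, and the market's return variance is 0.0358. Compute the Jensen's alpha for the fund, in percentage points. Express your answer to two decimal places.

β = Cov / Var = 0.0457 / 0.0358 = 1.2765
E[R] = Rf + β(Rm − Rf) = 2.5% + 1.2765 × (11.9% − 2.5%) = 14.4991%
α = Rp − E[R] = 3.1% − 14.4991% = -11.3991

-11.40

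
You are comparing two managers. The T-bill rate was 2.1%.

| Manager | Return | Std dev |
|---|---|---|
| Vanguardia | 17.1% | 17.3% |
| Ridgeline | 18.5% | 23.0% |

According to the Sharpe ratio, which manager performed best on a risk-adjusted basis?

Vanguardia

Vanguardia: Sharpe ratio = (17.1% − 2.1%) / 17.3% = 0.867
Ridgeline: Sharpe ratio = (18.5% − 2.1%) / 23.0% = 0.713
Highest: Vanguardia (0.867).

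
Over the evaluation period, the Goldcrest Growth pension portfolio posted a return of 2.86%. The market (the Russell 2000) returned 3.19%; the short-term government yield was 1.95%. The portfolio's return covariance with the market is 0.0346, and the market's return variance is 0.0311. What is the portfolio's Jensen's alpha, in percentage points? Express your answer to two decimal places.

-0.47

β = Cov / Var = 0.0346 / 0.0311 = 1.1125
E[R] = Rf + β(Rm − Rf) = 1.95% + 1.1125 × (3.19% − 1.95%) = 3.3295%
α = Rp − E[R] = 2.86% − 3.3295% = -0.4695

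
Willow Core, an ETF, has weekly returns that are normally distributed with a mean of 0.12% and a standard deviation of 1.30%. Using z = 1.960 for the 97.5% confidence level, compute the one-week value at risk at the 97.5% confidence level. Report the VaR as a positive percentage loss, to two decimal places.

VaR (as % loss) = −(μ − z·σ) = −(0.12% − 1.960 × 1.30%) = −(-2.4280%) = 2.4280%

2.43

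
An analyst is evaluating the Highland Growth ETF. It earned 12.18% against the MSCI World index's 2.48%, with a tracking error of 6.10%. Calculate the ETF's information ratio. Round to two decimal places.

1.59

IR = (Rp − Rb) / TE = (12.18% − 2.48%) / 6.10% = 9.70% / 6.10% = 1.5902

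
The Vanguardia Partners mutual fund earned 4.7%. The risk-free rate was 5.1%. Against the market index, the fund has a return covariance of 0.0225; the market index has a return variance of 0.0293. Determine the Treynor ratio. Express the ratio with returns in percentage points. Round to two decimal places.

β = Cov / Var = 0.0225 / 0.0293 = 0.7679
Treynor = (Rp − Rf) / β = (4.7% − 5.1%) / 0.7679 = -0.40 / 0.7679 = -0.5209

-0.52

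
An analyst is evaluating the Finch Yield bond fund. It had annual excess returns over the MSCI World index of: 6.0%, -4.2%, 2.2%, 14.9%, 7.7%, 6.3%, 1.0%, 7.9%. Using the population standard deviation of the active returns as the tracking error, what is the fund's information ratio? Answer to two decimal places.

r̄ = (6 − 4.2 + 2.2 + 14.9 + 7.7 + 6.3 + 1 + 7.9) / 8 = 5.2250%
Population std dev = √[224.4750 / 8] = 5.2971%
IR = r̄ / tracking error = 5.2250 / 5.2971 = 0.9864

0.99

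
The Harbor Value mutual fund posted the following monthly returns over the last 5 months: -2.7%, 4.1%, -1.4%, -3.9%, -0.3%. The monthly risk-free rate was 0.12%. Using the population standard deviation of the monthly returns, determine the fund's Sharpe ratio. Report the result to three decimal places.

r̄ = (-2.7 + 4.1 − 1.4 − 3.9 − 0.3) / 5 = -4.20 / 5 = -0.8400%
Population std dev = √[37.8320 / 5] = 2.7507%
Sharpe = (r̄ − rf) / σ = (-0.8400 − 0.12) / 2.7507 = -0.9600 / 2.7507 = -0.3490

-0.349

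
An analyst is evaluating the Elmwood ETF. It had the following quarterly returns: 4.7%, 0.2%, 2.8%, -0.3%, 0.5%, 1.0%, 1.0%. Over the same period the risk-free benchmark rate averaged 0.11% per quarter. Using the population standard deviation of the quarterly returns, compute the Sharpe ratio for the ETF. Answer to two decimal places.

0.81

r̄ = (4.7 + 0.2 + 2.8 − 0.3 + 0.5 + 1 + 1) / 7 = 9.90 / 7 = 1.4143%
Σ(r − r̄)² = (4.7 − 1.4143)² + (0.2 − 1.4143)² + … = 18.3086
population σ = √(18.3086 / 7) = √2.6155 = 1.6173%
Sharpe = (r̄ − rf) / σ = (1.4143 − 0.11) / 1.6173 = 1.3043 / 1.6173 = 0.8065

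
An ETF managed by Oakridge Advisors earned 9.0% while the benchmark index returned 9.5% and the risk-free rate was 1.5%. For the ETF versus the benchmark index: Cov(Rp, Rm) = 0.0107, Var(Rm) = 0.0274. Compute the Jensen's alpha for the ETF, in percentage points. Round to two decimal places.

4.38

β = Cov / Var = 0.0107 / 0.0274 = 0.3905
E[R] = Rf + β(Rm − Rf) = 1.5% + 0.3905 × (9.5% − 1.5%) = 4.6240%
α = Rp − E[R] = 9.0% − 4.6240% = 4.3760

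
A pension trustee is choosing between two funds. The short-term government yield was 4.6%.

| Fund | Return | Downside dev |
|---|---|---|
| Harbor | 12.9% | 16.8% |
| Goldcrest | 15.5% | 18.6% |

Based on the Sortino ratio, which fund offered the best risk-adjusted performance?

Harbor: Sortino ratio = (12.9% − 4.6%) / 16.8% = 0.494
Goldcrest: Sortino ratio = (15.5% − 4.6%) / 18.6% = 0.586
Highest: Goldcrest (0.586).

Goldcrest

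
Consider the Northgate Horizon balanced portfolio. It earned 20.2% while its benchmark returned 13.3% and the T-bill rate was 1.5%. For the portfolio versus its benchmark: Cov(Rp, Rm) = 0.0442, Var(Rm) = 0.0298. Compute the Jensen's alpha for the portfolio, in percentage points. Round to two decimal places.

β = Cov / Var = 0.0442 / 0.0298 = 1.4832
E[R] = Rf + β(Rm − Rf) = 1.5% + 1.4832 × (13.3% − 1.5%) = 19.0018%
α = Rp − E[R] = 20.2% − 19.0018% = 1.1982

1.20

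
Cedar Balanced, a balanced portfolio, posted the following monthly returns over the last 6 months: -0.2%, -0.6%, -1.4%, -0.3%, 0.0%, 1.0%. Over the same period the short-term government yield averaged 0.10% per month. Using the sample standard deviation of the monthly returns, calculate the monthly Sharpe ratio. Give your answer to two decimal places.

μ = (-0.2 − 0.6 − 1.4 − 0.3 + 0 + 1) / 6 = -1.50 / 6 = -0.2500%
Sample σ = √[Σ(r − μ)² / 5] = √[3.0750 / 5] = √0.6150 = 0.7842%
Sharpe = (μ − rf) / σ = (-0.2500 − 0.1) / 0.7842 = -0.3500 / 0.7842 = -0.4463

-0.45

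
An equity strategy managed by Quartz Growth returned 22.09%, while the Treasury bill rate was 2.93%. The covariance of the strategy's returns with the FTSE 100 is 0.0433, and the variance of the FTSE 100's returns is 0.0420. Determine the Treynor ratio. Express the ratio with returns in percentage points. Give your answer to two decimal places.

β = Cov / Var = 0.0433 / 0.0420 = 1.0310
Treynor = (Rp − Rf) / β = (22.09% − 2.93%) / 1.0310 = 19.16 / 1.0310 = 18.5839

18.58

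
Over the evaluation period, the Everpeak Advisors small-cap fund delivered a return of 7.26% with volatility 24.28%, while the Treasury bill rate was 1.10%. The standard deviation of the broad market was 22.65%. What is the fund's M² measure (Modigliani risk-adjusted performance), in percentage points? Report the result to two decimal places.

Sharpe = (Rp − Rf) / σp = (7.26% − 1.10%) / 24.28% = 0.2537
M² = Rf + Sharpe × σm = 1.10% + 0.2537 × 22.65% = 6.8463%

6.85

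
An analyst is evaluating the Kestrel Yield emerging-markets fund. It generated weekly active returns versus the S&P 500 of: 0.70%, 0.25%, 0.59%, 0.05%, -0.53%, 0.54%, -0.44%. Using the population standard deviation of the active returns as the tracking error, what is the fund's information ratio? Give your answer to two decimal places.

μ = (0.7 + 0.25 + 0.59 + 0.05 − 0.53 + 0.54 − 0.44) / 7 = 1.160 / 7 = 0.1657%
Population σ = √[Σ(r − μ)² / 7] = √[1.4770 / 7] = √0.2110 = 0.4593%
IR = μ / tracking error = 0.1657 / 0.4593 = 0.3608

0.36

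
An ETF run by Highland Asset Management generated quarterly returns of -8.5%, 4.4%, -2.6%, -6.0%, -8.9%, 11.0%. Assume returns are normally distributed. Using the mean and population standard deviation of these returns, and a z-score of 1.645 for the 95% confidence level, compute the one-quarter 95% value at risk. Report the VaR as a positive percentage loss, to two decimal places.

13.70

μ = (-8.5 + 4.4 − 2.6 − 6 − 8.9 + 11) / 6 = -1.7667%
Population std dev = √[315.8533 / 6] = 7.2555%
VaR = −(μ − z·σ) = −(-1.7667 − 1.645 × 7.2555) = −(-13.7020) = 13.7020%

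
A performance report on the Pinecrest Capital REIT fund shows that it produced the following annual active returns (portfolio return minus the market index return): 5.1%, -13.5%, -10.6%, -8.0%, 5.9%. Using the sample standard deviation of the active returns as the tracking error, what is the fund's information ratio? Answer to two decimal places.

-0.46

Mean return r̄ = -21.10 / 5 = -4.2200%
Σ(r − r̄)² = 330.3880; sample σ = √(330.3880/4) = 9.0883%
IR = r̄ / tracking error = -4.2200 / 9.0883 = -0.4643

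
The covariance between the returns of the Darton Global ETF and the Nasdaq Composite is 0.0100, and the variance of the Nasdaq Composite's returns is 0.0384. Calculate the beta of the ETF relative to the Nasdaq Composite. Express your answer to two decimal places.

β = Cov(Rp, Rm) / Var(Rm) = 0.0100 / 0.0384 = 0.2604

0.26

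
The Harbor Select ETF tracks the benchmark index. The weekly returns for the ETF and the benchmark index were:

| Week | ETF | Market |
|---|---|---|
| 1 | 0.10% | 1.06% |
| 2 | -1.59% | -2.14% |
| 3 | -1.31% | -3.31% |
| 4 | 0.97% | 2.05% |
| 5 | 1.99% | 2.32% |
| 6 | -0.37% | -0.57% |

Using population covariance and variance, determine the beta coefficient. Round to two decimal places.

r̄p = -0.0350%,  r̄m = -0.0983%
Cov = Σ(rp − r̄p)(rm − r̄m) / 6 = 2.4400
Var(rm) = Σ(rm − r̄m)² / 6 = 4.4185
β = Cov / Var = 2.4400 / 4.4185 = 0.5522

0.55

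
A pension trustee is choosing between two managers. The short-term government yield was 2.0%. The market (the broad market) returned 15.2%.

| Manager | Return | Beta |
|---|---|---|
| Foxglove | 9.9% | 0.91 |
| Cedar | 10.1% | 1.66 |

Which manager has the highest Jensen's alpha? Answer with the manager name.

Foxglove: α = 9.9% − [2.0% + 0.91 × (15.2% − 2.0%)] = -4.112
Cedar: α = 10.1% − [2.0% + 1.66 × (15.2% − 2.0%)] = -13.812
Highest: Foxglove (-4.112).

Foxglove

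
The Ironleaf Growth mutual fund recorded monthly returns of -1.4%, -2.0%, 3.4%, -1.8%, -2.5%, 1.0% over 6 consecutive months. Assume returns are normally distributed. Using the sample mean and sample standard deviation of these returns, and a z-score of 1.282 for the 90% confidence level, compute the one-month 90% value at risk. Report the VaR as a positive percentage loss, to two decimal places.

r̄ = (-1.4 − 2 + 3.4 − 1.8 − 2.5 + 1) / 6 = -3.30 / 6 = -0.5500%
Σ(r − r̄)² = 26.1950; sample σ = √(26.1950/5) = 2.2889%
VaR = −(r̄ − z·σ) = −(-0.5500 − 1.282 × 2.2889) = −(-3.4844) = 3.4844%

3.48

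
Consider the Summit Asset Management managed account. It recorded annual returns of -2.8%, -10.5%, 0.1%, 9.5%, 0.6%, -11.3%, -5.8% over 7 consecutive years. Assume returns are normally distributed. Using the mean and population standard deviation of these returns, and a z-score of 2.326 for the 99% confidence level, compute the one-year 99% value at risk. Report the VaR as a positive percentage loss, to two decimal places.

18.41

Mean return μ = -20.20 / 7 = -2.8857%
Σ(r − μ)² = 311.7486; population σ = √(311.7486/7) = 6.6735%
VaR = −(μ − z·σ) = −(-2.8857 − 2.326 × 6.6735) = −(-18.4083) = 18.4083%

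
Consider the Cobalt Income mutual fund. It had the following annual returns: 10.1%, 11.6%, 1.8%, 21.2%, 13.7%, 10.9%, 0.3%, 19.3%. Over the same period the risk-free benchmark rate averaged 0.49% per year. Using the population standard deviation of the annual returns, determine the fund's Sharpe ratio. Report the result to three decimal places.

1.540

r̄ = (10.1 + 11.6 + 1.8 + 21.2 + 13.7 + 10.9 + 0.3 + 19.3) / 8 = 88.90 / 8 = 11.1125%
Σ(r − r̄)² = (10.1 − 11.1125)² + (11.6 − 11.1125)² + (1.8 − 11.1125)² + … = 380.4288
population σ = √(380.4288 / 8) = √47.5536 = 6.8959%
Sharpe = (r̄ − rf) / σ = (11.1125 − 0.49) / 6.8959 = 10.6225 / 6.8959 = 1.5404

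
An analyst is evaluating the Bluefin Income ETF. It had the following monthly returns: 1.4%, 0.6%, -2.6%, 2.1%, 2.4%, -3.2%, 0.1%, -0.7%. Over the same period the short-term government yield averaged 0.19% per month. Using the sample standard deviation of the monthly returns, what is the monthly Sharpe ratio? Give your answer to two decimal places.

-0.09

Mean return r̄ = 0.10 / 8 = 0.0125%
Σ(r − r̄)² = (1.4 − 0.0125)² + (0.6 − 0.0125)² + (-2.6 − 0.0125)² + … = 29.9888
sample σ = √(29.9888 / 7) = √4.2841 = 2.0698%
Sharpe = (r̄ − rf) / σ = (0.0125 − 0.19) / 2.0698 = -0.1775 / 2.0698 = -0.0858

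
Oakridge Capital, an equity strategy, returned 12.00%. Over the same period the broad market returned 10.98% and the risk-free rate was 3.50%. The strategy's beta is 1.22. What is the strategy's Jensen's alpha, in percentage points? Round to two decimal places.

CAPM expected return = Rf + β(Rm − Rf) = 3.50% + 1.22 × (10.98% − 3.50%) = 3.5 + 1.22 × 7.48 = 12.6256%
Jensen's α = Rp − E[R] = 12.00% − 12.6256% = -0.6256

-0.63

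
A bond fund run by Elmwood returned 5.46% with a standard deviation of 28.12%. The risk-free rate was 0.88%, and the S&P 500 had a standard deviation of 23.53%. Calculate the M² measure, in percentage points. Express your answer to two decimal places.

Sharpe = (Rp − Rf) / σp = (5.46% − 0.88%) / 28.12% = 0.1629
M² = Rf + Sharpe × σm = 0.88% + 0.1629 × 23.53% = 4.7130%

4.71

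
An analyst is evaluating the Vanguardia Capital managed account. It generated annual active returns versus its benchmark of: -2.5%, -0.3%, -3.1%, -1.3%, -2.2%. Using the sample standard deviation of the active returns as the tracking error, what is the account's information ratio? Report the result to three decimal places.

r̄ = (-2.5 − 0.3 − 3.1 − 1.3 − 2.2) / 5 = -9.40 / 5 = -1.8800%
Sample σ = √[Σ(r − r̄)² / 4] = √[4.8080 / 4] = √1.2020 = 1.0964%
IR = r̄ / tracking error = -1.8800 / 1.0964 = -1.7147

-1.715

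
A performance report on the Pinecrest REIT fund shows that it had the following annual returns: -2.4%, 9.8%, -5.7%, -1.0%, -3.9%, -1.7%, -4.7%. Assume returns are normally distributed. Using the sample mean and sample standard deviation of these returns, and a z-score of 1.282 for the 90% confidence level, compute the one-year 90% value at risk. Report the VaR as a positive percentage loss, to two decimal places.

8.04

r̄ = (-2.4 + 9.8 − 5.7 − 1 − 3.9 − 1.7 − 4.7) / 7 = -1.3714%
Σ(r − r̄)² = (-2.4 − (-1.3714))² + (9.8 − (-1.3714))² + … = 162.3143
σ = √[162.3143 / 6] = 5.2012%
VaR = −(r̄ − z·σ) = −(-1.3714 − 1.282 × 5.2012) = −(-8.0393) = 8.0393%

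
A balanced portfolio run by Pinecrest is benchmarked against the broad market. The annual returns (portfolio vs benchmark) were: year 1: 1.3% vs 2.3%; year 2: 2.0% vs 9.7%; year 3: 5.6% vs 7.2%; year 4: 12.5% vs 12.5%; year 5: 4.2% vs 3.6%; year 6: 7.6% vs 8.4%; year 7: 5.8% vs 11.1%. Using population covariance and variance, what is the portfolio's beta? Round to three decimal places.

r̄p = 5.5714%,  r̄m = 7.8286%
Cov = Σ(rp − r̄p)(rm − r̄m) / 7 = 8.1408
Var(rm) = Σ(rm − r̄m)² / 7 = 12.1706
β = Cov / Var = 8.1408 / 12.1706 = 0.6689

0.669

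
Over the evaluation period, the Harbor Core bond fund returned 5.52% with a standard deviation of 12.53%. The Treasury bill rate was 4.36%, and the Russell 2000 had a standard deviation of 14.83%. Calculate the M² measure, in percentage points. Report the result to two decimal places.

Sharpe = (Rp − Rf) / σp = (5.52% − 4.36%) / 12.53% = 0.0926
M² = Rf + Sharpe × σm = 4.36% + 0.0926 × 14.83% = 5.7333%

5.73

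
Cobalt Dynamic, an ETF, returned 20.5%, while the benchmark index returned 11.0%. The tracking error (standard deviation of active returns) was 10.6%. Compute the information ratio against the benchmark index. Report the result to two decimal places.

IR = (Rp − Rb) / TE = (20.5% − 11.0%) / 10.6% = 9.50% / 10.6% = 0.8962

0.90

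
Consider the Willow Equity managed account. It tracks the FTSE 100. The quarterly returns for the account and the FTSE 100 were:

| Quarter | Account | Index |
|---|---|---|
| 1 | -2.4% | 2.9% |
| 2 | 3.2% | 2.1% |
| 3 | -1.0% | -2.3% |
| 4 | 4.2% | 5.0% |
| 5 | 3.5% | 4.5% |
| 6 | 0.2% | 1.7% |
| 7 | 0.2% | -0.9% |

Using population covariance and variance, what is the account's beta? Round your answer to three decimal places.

r̄p = 1.1286%,  r̄m = 1.8571%
Cov = Σ(rp − r̄p)(rm − r̄m) / 7 = 3.4712
Var(rm) = Σ(rm − r̄m)² / 7 = 6.1310
β = Cov / Var = 3.4712 / 6.1310 = 0.5662

0.566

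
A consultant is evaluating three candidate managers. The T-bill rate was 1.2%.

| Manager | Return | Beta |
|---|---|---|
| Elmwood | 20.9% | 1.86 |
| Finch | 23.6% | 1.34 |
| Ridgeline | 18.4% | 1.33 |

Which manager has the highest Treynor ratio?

Elmwood: Treynor = (20.9% − 1.2%) / 1.86 = 10.591
Finch: Treynor = (23.6% − 1.2%) / 1.34 = 16.716
Ridgeline: Treynor = (18.4% − 1.2%) / 1.33 = 12.932
Highest: Finch (16.716).

Finch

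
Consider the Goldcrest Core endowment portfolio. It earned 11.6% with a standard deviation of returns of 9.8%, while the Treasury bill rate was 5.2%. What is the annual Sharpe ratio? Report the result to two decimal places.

0.65

Sharpe = (Rp − Rf) / σp = (11.6% − 5.2%) / 9.8% = 6.40% / 9.8% = 0.6531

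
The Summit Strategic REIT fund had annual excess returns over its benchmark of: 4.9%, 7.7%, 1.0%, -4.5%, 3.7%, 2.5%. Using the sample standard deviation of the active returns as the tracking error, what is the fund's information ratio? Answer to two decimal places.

r̄ = (4.9 + 7.7 + 1 − 4.5 + 3.7 + 2.5) / 6 = 15.30 / 6 = 2.5500%
Σ(r − r̄)² = 85.4750; sample σ = √(85.4750/5) = 4.1346%
IR = r̄ / tracking error = 2.5500 / 4.1346 = 0.6167

0.62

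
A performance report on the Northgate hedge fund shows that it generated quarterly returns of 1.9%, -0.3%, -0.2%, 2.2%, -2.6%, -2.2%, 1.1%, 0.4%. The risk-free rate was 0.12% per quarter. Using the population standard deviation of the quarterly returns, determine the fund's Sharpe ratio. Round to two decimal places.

Mean return r̄ = 0.30 / 8 = 0.0375%
Population std dev = √[21.5388 / 8] = 1.6408%
Sharpe = (r̄ − rf) / σ = (0.0375 − 0.12) / 1.6408 = -0.0825 / 1.6408 = -0.0503

-0.05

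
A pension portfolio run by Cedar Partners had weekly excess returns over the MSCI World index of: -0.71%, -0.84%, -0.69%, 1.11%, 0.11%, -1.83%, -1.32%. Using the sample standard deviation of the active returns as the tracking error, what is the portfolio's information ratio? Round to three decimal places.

-0.620

μ = (-0.71 − 0.84 − 0.69 + 1.11 + 0.11 − 1.83 − 1.32) / 7 = -0.5957%
Σ(r − μ)² = (-0.71 − (-0.5957))² + (-0.84 − (-0.5957))² + … = 5.5372
σ = √[5.5372 / 6] = 0.9607%
IR = μ / tracking error = -0.5957 / 0.9607 = -0.6201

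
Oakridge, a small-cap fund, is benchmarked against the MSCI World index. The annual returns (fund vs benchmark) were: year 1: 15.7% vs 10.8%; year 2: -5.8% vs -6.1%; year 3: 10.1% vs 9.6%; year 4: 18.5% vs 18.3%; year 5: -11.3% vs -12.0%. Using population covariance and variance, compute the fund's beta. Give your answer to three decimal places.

1.037

r̄p = 5.4400%,  r̄m = 4.1200%
Cov = Σ(rp − r̄p)(rm − r̄m) / 5 = 132.7972
Var(rm) = Σ(rm − r̄m)² / 5 = 128.0056
β = Cov / Var = 132.7972 / 128.0056 = 1.0374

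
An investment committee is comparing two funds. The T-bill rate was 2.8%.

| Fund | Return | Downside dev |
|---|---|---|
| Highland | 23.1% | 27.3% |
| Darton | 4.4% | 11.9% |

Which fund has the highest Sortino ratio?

Highland

Highland: Sortino ratio = (23.1% − 2.8%) / 27.3% = 0.744
Darton: Sortino ratio = (4.4% − 2.8%) / 11.9% = 0.134
Highest: Highland (0.744).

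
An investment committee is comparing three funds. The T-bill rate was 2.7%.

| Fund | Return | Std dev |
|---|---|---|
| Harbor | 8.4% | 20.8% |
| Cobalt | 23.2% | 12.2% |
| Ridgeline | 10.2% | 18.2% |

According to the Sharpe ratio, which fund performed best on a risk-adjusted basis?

Cobalt

Harbor: Sharpe ratio = (8.4% − 2.7%) / 20.8% = 0.274
Cobalt: Sharpe ratio = (23.2% − 2.7%) / 12.2% = 1.680
Ridgeline: Sharpe ratio = (10.2% − 2.7%) / 18.2% = 0.412
Highest: Cobalt (1.680).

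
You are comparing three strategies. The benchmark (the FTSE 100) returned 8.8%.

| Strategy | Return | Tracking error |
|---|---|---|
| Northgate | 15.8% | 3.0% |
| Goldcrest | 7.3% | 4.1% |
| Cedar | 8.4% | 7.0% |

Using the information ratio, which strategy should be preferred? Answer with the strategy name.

Northgate: IR = (15.8% − 8.8%) / 3.0% = 2.333
Goldcrest: IR = (7.3% − 8.8%) / 4.1% = -0.366
Cedar: IR = (8.4% − 8.8%) / 7.0% = -0.057
Highest: Northgate (2.333).

Northgate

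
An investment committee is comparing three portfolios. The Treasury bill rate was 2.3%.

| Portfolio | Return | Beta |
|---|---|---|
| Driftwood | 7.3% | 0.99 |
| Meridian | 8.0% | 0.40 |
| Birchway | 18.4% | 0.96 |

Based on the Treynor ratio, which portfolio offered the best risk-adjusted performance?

Birchway

Driftwood: Treynor = (7.3% − 2.3%) / 0.99 = 5.051
Meridian: Treynor = (8.0% − 2.3%) / 0.40 = 14.250
Birchway: Treynor = (18.4% − 2.3%) / 0.96 = 16.771
Highest: Birchway (16.771).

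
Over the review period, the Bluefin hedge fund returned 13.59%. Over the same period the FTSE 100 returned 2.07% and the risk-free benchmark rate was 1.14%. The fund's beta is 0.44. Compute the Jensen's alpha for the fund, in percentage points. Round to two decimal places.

CAPM expected return = Rf + β(Rm − Rf) = 1.14% + 0.44 × (2.07% − 1.14%) = 1.14 + 0.44 × 0.93 = 1.5492%
Jensen's α = Rp − E[R] = 13.59% − 1.5492% = 12.0408

12.04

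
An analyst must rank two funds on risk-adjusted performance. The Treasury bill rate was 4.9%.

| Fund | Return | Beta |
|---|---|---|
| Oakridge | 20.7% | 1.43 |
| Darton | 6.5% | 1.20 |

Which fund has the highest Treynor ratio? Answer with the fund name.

Oakridge

Oakridge: Treynor = (20.7% − 4.9%) / 1.43 = 11.049
Darton: Treynor = (6.5% − 4.9%) / 1.20 = 1.333
Highest: Oakridge (11.049).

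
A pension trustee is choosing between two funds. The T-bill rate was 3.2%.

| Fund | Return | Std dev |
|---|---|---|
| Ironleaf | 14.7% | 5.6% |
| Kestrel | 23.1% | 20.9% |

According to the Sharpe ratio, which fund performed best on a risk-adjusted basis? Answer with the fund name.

Ironleaf

Ironleaf: Sharpe ratio = (14.7% − 3.2%) / 5.6% = 2.054
Kestrel: Sharpe ratio = (23.1% − 3.2%) / 20.9% = 0.952
Highest: Ironleaf (2.054).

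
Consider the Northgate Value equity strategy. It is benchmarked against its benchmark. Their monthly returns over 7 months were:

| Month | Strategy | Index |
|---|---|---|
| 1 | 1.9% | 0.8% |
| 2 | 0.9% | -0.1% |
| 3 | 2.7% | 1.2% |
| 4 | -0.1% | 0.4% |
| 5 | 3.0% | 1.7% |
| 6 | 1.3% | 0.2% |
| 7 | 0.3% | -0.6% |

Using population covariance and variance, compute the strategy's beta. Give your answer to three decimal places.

r̄p = 1.4286%,  r̄m = 0.5143%
Cov = Σ(rp − r̄p)(rm − r̄m) / 7 = 0.6667
Var(rm) = Σ(rm − r̄m)² / 7 = 0.5269
β = Cov / Var = 0.6667 / 0.5269 = 1.2653

1.265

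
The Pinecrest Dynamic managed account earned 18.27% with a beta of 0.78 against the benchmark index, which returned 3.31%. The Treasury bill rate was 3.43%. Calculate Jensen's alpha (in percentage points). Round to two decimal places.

14.93

CAPM expected return = Rf + β(Rm − Rf) = 3.43% + 0.78 × (3.31% − 3.43%) = 3.43 + 0.78 × -0.12 = 3.3364%
Jensen's α = Rp − E[R] = 18.27% − 3.3364% = 14.9336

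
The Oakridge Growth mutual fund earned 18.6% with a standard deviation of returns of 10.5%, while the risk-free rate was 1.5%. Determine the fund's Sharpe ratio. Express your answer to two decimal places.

1.63

Sharpe = (Rp − Rf) / σp = (18.6% − 1.5%) / 10.5% = 17.10% / 10.5% = 1.6286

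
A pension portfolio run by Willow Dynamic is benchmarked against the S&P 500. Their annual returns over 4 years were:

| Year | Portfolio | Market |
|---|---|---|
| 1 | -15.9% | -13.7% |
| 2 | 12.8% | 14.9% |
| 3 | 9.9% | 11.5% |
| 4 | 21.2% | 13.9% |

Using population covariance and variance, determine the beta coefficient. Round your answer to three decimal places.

1.130

r̄p = 7.0000%,  r̄m = 6.6500%
Cov = Σ(rp − r̄p)(rm − r̄m) / 4 = 157.7200
Var(rm) = Σ(rm − r̄m)² / 4 = 139.5675
β = Cov / Var = 157.7200 / 139.5675 = 1.1301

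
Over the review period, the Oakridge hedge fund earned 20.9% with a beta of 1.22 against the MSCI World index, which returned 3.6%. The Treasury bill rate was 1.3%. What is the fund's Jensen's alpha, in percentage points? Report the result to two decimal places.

CAPM expected return = Rf + β(Rm − Rf) = 1.3% + 1.22 × (3.6% − 1.3%) = 1.3 + 1.22 × 2.30 = 4.1060%
Jensen's α = Rp − E[R] = 20.9% − 4.1060% = 16.7940

16.79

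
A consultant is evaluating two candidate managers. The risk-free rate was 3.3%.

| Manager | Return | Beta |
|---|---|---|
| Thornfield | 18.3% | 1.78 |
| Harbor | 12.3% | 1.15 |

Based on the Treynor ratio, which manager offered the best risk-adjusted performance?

Thornfield: Treynor = (18.3% − 3.3%) / 1.78 = 8.427
Harbor: Treynor = (12.3% − 3.3%) / 1.15 = 7.826
Highest: Thornfield (8.427).

Thornfield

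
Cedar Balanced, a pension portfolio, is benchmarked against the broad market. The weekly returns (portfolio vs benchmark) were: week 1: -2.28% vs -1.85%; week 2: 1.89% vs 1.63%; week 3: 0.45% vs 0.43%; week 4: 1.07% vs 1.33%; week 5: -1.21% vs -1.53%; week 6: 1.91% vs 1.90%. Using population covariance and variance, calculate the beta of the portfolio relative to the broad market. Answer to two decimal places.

1.03

r̄p = 0.3050%,  r̄m = 0.3183%
Cov = Σ(rp − r̄p)(rm − r̄m) / 6 = 2.3022
Var(rm) = Σ(rm − r̄m)² / 6 = 2.2293
β = Cov / Var = 2.3022 / 2.2293 = 1.0327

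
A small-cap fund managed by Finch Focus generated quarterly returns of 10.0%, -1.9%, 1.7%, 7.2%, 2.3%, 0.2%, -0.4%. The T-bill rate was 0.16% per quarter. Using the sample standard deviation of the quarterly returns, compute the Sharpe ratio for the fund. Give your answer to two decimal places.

0.60

Mean return μ = 19.10 / 7 = 2.7286%
Σ(r − μ)² = (10 − 2.7286)² + (-1.9 − 2.7286)² + (1.7 − 2.7286)² + … = 111.7143
σ = √[111.7143 / 6] = 4.3150%
Sharpe = (μ − rf) / σ = (2.7286 − 0.16) / 4.3150 = 2.5686 / 4.3150 = 0.5953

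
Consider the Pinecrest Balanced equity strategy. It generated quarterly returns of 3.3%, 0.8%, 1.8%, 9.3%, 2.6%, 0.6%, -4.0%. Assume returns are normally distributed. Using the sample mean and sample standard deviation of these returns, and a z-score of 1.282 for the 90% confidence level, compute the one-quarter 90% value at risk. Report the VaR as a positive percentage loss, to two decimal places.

3.04

r̄ = (3.3 + 0.8 + 1.8 + 9.3 + 2.6 + 0.6 − 4) / 7 = 14.40 / 7 = 2.0571%
Sample σ = √[Σ(r − r̄)² / 6] = √[94.7571 / 6] = √15.7929 = 3.9740%
VaR = −(r̄ − z·σ) = −(2.0571 − 1.282 × 3.9740) = −(-3.0376) = 3.0376%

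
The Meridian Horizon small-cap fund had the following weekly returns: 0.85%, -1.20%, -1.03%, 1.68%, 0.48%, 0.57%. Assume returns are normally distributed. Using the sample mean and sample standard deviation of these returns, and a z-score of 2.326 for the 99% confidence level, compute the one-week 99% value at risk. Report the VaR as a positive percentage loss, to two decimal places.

μ = (0.85 − 1.2 − 1.03 + 1.68 + 0.48 + 0.57) / 6 = 1.350 / 6 = 0.2250%
Σ(r − μ)² = 6.2974; sample σ = √(6.2974/5) = 1.1223%
VaR = −(μ − z·σ) = −(0.2250 − 2.326 × 1.1223) = −(-2.3855) = 2.3855%

2.39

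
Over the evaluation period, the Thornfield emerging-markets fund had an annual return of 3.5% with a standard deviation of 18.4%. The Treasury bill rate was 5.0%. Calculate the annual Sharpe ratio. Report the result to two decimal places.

Sharpe = (Rp − Rf) / σp = (3.5% − 5.0%) / 18.4% = -1.50% / 18.4% = -0.0815

-0.08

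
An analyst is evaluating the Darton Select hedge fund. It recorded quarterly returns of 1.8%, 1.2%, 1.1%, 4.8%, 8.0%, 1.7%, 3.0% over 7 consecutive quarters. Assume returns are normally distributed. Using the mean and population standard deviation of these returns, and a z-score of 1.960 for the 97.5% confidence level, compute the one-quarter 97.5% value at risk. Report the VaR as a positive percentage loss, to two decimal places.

1.49

r̄ = (1.8 + 1.2 + 1.1 + 4.8 + 8 + 1.7 + 3) / 7 = 3.0857%
Population std dev = √[38.1686 / 7] = 2.3351%
VaR = −(r̄ − z·σ) = −(3.0857 − 1.960 × 2.3351) = −(-1.4911) = 1.4911%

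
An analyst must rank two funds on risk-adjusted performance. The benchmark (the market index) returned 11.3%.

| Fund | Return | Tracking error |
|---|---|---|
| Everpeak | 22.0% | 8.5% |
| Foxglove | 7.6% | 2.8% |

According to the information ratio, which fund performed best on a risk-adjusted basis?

Everpeak: IR = (22.0% − 11.3%) / 8.5% = 1.259
Foxglove: IR = (7.6% − 11.3%) / 2.8% = -1.321
Highest: Everpeak (1.259).

Everpeak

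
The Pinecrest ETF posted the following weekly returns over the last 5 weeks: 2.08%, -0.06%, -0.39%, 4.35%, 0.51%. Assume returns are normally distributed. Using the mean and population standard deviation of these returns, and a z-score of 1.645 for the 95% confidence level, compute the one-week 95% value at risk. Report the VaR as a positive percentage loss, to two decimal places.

1.57

r̄ = (2.08 − 0.06 − 0.39 + 4.35 + 0.51) / 5 = 6.490 / 5 = 1.2980%
Population std dev = √[15.2407 / 5] = 1.7459%
VaR = −(r̄ − z·σ) = −(1.2980 − 1.645 × 1.7459) = −(-1.5740) = 1.5740%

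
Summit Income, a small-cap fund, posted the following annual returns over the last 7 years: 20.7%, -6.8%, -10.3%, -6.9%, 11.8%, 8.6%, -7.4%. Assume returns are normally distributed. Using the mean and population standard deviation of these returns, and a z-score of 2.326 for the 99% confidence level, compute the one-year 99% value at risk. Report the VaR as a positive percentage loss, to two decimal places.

Mean return r̄ = 9.70 / 7 = 1.3857%
Population σ = √[Σ(r − r̄)² / 7] = √[882.9486 / 7] = √126.1355 = 11.2310%
VaR = −(r̄ − z·σ) = −(1.3857 − 2.326 × 11.2310) = −(-24.7376) = 24.7376%

24.74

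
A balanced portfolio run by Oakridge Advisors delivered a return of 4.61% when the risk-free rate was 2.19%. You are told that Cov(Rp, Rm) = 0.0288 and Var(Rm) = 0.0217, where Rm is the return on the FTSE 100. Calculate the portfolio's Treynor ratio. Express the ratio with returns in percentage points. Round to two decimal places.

1.82

β = Cov / Var = 0.0288 / 0.0217 = 1.3272
Treynor = (Rp − Rf) / β = (4.61% − 2.19%) / 1.3272 = 2.42 / 1.3272 = 1.8234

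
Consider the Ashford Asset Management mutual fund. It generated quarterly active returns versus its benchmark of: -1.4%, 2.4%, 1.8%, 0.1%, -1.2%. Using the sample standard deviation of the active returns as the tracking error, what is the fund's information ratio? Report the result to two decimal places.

0.20

Mean return μ = 1.70 / 5 = 0.3400%
Σ(r − μ)² = (-1.4 − 0.3400)² + (2.4 − 0.3400)² + … = 11.8320
sample σ = √(11.8320 / 4) = √2.9580 = 1.7199%
IR = μ / tracking error = 0.3400 / 1.7199 = 0.1977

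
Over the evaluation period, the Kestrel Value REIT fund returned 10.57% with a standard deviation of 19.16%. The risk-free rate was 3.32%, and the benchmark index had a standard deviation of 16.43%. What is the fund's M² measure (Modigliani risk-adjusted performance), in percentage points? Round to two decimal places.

Sharpe = (Rp − Rf) / σp = (10.57% − 3.32%) / 19.16% = 0.3784
M² = Rf + Sharpe × σm = 3.32% + 0.3784 × 16.43% = 9.5371%

9.54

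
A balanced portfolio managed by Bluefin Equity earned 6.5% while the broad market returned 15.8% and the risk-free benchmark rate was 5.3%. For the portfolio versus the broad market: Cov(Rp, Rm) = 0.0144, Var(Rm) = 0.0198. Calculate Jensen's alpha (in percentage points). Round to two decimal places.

β = Cov / Var = 0.0144 / 0.0198 = 0.7273
E[R] = Rf + β(Rm − Rf) = 5.3% + 0.7273 × (15.8% − 5.3%) = 12.9367%
α = Rp − E[R] = 6.5% − 12.9367% = -6.4367

-6.44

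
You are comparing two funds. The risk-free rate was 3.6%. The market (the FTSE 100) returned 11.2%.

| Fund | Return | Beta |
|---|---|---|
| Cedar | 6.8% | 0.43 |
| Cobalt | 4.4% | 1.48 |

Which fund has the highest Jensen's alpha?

Cedar: α = 6.8% − [3.6% + 0.43 × (11.2% − 3.6%)] = -0.068
Cobalt: α = 4.4% − [3.6% + 1.48 × (11.2% − 3.6%)] = -10.448
Highest: Cedar (-0.068).

Cedar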